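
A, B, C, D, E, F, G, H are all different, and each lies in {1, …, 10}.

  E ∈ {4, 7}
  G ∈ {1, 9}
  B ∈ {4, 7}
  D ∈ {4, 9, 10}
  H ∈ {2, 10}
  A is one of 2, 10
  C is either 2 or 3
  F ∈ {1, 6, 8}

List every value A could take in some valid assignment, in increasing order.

A and H share exactly the 2 values {2, 10}; by pigeonhole those values go to them, so strike 2, 10 from C, D.
C must be 3 (only option left).
B and E between them cover only {4, 7} — a naked pair. Remove those values from D.
D's domain is down to {9}, so D = 9. Eliminate 9 elsewhere: G.
That leaves G = 1. So F can't be 1.
No further eliminations apply; A can still be any of 2, 10.

2, 10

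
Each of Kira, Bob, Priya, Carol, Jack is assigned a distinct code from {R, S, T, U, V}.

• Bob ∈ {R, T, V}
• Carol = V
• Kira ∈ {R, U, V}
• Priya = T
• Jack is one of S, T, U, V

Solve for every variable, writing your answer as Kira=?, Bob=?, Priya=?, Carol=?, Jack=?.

Kira=U, Bob=R, Priya=T, Carol=V, Jack=S

Priya's domain is down to {T}, so Priya = T. Eliminate T elsewhere: Bob, Jack.
Carol must be V (only option left). So Kira, Bob, Jack can't be V.
Bob has just one choice, so Bob = R. So Kira can't be R.
Kira's domain is down to {U}, so Kira = U. Eliminate U elsewhere: Jack.
Jack has just one choice, so Jack = S.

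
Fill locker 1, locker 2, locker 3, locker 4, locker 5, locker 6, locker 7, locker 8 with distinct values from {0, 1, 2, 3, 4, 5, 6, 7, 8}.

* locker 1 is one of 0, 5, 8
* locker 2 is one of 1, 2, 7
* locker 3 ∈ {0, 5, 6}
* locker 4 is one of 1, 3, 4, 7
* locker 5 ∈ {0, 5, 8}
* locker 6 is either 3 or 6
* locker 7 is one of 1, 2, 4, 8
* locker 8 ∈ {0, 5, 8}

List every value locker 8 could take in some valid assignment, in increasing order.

locker 1, locker 5, locker 8 between them cover only {0, 5, 8} — a naked triple. Remove those values from locker 3, locker 7.
That leaves locker 3 = 6. So locker 6 can't be 6.
locker 6's domain is down to {3}, so locker 6 = 3. Remove 3 from locker 4.
No further eliminations apply; locker 8 can still be any of 0, 5, 8.

0, 5, 8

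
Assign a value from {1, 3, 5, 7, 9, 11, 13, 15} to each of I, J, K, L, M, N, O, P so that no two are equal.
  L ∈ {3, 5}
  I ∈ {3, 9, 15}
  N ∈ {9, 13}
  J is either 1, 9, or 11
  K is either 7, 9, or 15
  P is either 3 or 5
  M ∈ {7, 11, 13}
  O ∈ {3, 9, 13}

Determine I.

15

Among the 8 variables, 1 fits only J (and all 8 values in {1, 3, 5, 7, 9, 11, 13, 15} must be used), so J = 1.
The 7 still-open variables together cover exactly {3, 5, 7, 9, 11, 13, 15} — 7 values for 7 variables — and 11 appears only in M's list, so M = 11.
The 6 still-open variables together cover exactly {3, 5, 7, 9, 13, 15} — 6 values for 6 variables — and 7 appears only in K's list, so K = 7.
Among the 5 still-open variables, 15 fits only I (and all 5 values in {3, 5, 9, 13, 15} must be used), so I = 15.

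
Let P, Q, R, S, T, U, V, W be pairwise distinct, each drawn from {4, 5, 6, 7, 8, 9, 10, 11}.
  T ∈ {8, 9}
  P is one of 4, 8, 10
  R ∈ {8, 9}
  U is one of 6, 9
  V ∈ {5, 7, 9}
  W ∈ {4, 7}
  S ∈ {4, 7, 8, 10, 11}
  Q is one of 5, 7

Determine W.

The 8 variables together cover exactly {4, 5, 6, 7, 8, 9, 10, 11} — 8 values for 8 variables — and 6 appears only in U's list, so U = 6.
The 7 still-open variables together cover exactly {4, 5, 7, 8, 9, 10, 11} — 7 values for 7 variables — and 11 appears only in S's list, so S = 11.
The 6 still-open variables draw from only 6 values {4, 5, 7, 8, 9, 10}, so each is used; only P can be 10, hence P = 10.
The 5 still-open variables together cover exactly {4, 5, 7, 8, 9} — 5 values for 5 variables — and 4 appears only in W's list, so W = 4.

4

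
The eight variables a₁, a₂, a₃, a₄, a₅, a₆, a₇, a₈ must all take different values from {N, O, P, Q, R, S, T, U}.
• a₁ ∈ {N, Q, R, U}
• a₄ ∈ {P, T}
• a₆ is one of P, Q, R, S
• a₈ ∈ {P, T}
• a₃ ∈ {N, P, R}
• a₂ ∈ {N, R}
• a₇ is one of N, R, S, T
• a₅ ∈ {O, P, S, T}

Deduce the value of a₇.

S

The 8 variables draw from only 8 values {N, O, P, Q, R, S, T, U}, so each is used; only a₅ can be O, hence a₅ = O.
The 7 still-open variables draw from only 7 values {N, P, Q, R, S, T, U}, so each is used; only a₁ can be U, hence a₁ = U.
The 6 still-open variables together cover exactly {N, P, Q, R, S, T} — 6 values for 6 variables — and Q appears only in a₆'s list, so a₆ = Q.
Among the 5 still-open variables, S fits only a₇ (and all 5 values in {N, P, R, S, T} must be used), so a₇ = S.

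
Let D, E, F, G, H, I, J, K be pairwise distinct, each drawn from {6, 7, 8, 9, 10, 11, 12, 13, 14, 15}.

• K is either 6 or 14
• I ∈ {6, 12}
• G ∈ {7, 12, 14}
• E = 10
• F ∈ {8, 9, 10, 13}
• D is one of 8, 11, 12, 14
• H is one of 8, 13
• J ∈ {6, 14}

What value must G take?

E has just one choice, so E = 10. Eliminate 10 elsewhere: F.
The 2 variables J and K are confined to {6, 14}, which locks those values in; drop them from D, G, I.
I has just one choice, so I = 12. Remove 12 from D, G.
So G = 7.

7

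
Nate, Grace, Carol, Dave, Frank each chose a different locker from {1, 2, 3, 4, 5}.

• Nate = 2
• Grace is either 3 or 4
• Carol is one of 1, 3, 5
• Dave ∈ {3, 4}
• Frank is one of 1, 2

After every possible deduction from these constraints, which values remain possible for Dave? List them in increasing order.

Nate's domain is down to {2}, so Nate = 2. Strike 2 from Frank.
Frank's domain is down to {1}, so Frank = 1. Remove 1 from Carol.
The 3 still-open variables draw from only 3 values {3, 4, 5}, so each is used; only Carol can be 5, hence Carol = 5.
No further eliminations apply; Dave can still be any of 3, 4.

3, 4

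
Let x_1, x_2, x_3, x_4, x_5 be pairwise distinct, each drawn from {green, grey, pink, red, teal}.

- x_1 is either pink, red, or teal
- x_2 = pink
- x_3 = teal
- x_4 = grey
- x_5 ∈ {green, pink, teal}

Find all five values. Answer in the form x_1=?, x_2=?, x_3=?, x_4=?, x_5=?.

x_2 must be pink (only option left). So x_1, x_5 can't be pink.
That leaves x_3 = teal. Remove teal from x_1, x_5.
x_4 has just one choice, so x_4 = grey.
x_5 has just one choice, so x_5 = green.
x_1 must be red (only option left).

x_1=red, x_2=pink, x_3=teal, x_4=grey, x_5=green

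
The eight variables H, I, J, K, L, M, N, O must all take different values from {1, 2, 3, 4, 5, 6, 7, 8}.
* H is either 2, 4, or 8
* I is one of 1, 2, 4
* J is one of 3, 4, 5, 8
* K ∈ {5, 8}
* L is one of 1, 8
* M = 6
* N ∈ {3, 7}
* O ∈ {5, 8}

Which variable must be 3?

J

M's domain is down to {6}, so M = 6.
The 7 still-open variables together cover exactly {1, 2, 3, 4, 5, 7, 8} — 7 values for 7 variables — and 7 appears only in N's list, so N = 7.
The 6 still-open variables draw from only 6 values {1, 2, 3, 4, 5, 8}, so each is used; only J can be 3, hence J = 3.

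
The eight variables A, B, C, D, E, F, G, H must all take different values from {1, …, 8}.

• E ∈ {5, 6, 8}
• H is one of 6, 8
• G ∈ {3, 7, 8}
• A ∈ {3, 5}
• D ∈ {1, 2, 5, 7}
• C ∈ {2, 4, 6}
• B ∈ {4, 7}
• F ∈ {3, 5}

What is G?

7

The 8 variables together cover exactly {1, 2, 3, 4, 5, 6, 7, 8} — 8 values for 8 variables — and 1 appears only in D's list, so D = 1.
The 7 still-open variables together cover exactly {2, 3, 4, 5, 6, 7, 8} — 7 values for 7 variables — and 2 appears only in C's list, so C = 2.
The 6 still-open variables together cover exactly {3, 4, 5, 6, 7, 8} — 6 values for 6 variables — and 4 appears only in B's list, so B = 4.
The 5 still-open variables together cover exactly {3, 5, 6, 7, 8} — 5 values for 5 variables — and 7 appears only in G's list, so G = 7.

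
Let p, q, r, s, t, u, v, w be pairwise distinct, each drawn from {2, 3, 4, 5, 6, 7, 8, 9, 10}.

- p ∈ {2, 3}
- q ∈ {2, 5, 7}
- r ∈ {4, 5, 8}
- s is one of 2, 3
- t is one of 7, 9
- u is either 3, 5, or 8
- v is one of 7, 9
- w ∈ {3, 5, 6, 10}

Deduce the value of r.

The 2 variables p and s are confined to {2, 3}, which locks those values in; drop them from q, u, w.
t and v share exactly the 2 values {7, 9}; by pigeonhole those values go to them, so strike 7, 9 from q.
q must be 5 (only option left). Eliminate 5 elsewhere: r, u, w.
That leaves u = 8. So r can't be 8.
So r = 4.

4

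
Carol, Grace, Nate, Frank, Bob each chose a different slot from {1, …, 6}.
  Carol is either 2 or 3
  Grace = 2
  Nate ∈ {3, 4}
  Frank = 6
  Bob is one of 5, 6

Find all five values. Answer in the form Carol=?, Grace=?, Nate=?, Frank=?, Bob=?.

Grace has just one choice, so Grace = 2. Eliminate 2 elsewhere: Carol.
Frank must be 6 (only option left). Eliminate 6 elsewhere: Bob.
Bob has just one choice, so Bob = 5.
Carol has just one choice, so Carol = 3. Eliminate 3 elsewhere: Nate.
Nate must be 4 (only option left).

Carol=3, Grace=2, Nate=4, Frank=6, Bob=5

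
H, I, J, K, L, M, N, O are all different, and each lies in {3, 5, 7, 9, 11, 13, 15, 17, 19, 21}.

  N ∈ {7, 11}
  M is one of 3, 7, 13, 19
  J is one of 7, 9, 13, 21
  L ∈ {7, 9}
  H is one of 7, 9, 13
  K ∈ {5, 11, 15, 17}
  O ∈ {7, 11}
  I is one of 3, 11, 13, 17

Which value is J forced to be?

The 2 variables N and O are confined to {7, 11}, which locks those values in; drop them from H, I, J, K, L, M.
L's domain is down to {9}, so L = 9. Eliminate 9 elsewhere: H, J.
That leaves H = 13. Remove 13 from I, J, M.
So J = 21.

21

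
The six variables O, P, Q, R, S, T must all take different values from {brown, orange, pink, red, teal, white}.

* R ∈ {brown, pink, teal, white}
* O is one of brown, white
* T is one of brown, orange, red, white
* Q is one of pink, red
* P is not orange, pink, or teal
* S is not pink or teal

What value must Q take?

The 6 variables draw from only 6 values {brown, orange, pink, red, teal, white}, so each is used; only R can be teal, hence R = teal.
The 5 still-open variables together cover exactly {brown, orange, pink, red, white} — 5 values for 5 variables — and pink appears only in Q's list, so Q = pink.

pink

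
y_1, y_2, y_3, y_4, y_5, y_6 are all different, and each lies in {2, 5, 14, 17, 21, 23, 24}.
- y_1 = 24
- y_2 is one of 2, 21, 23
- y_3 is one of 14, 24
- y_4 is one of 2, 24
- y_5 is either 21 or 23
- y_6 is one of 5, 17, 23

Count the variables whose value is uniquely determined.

3

y_1 must be 24 (only option left). Strike 24 from y_3, y_4.
That leaves y_3 = 14.
That leaves y_4 = 2. So y_2 can't be 2.
y_2 and y_5 share exactly the 2 values {21, 23}; by pigeonhole those values go to them, so strike 21, 23 from y_6.
Determined: y_1=24, y_3=14, y_4=2. The other variables each still have more than one consistent value. That makes 3.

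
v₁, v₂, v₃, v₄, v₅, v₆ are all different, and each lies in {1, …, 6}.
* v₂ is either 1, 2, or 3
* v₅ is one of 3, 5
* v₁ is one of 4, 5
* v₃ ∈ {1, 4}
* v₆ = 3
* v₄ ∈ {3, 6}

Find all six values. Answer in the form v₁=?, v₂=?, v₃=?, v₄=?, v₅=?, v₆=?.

v₁=4, v₂=2, v₃=1, v₄=6, v₅=5, v₆=3

v₆'s domain is down to {3}, so v₆ = 3. Remove 3 from v₂, v₄, v₅.
That leaves v₄ = 6.
v₅ has just one choice, so v₅ = 5. Eliminate 5 elsewhere: v₁.
That leaves v₁ = 4. Strike 4 from v₃.
v₃ has just one choice, so v₃ = 1. Remove 1 from v₂.
v₂ must be 2 (only option left).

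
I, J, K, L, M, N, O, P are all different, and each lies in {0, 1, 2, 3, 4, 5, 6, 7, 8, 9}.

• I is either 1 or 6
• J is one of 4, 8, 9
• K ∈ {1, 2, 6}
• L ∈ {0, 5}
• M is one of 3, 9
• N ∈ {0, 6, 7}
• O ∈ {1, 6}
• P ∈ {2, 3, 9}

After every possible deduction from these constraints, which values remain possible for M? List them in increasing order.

3, 9

I and O share exactly the 2 values {1, 6}; by pigeonhole those values go to them, so strike 1, 6 from K, N.
K has just one choice, so K = 2. Strike 2 from P.
The 2 variables M and P are confined to {3, 9}, which locks those values in; drop them from J.
No further eliminations apply; M can still be any of 3, 9.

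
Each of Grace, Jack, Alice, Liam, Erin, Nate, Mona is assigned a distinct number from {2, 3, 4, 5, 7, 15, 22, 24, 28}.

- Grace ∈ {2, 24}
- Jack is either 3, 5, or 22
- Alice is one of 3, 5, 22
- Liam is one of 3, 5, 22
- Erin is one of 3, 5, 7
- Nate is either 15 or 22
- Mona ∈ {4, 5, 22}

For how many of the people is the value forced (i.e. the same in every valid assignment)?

3

Jack, Alice, Liam between them cover only {3, 5, 22} — a naked triple. Remove those values from Erin, Nate, Mona.
Erin must be 7 (only option left).
Nate must be 15 (only option left).
Mona must be 4 (only option left).
Determined: Erin=7, Nate=15, Mona=4. The other people each still have more than one consistent value. That makes 3.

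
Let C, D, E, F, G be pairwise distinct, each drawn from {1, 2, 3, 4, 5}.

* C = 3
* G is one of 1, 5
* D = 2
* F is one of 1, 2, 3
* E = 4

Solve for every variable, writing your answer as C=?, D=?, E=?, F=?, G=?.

C has just one choice, so C = 3. Remove 3 from F.
That leaves D = 2. Strike 2 from F.
E has just one choice, so E = 4.
F has just one choice, so F = 1. Strike 1 from G.
That leaves G = 5.

C=3, D=2, E=4, F=1, G=5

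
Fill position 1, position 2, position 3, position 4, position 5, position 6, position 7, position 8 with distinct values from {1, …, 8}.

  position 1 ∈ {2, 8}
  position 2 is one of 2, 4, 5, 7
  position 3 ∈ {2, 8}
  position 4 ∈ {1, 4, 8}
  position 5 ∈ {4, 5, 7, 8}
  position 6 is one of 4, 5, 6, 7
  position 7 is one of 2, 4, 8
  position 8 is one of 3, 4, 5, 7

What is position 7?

4

The 8 variables draw from only 8 values {1, 2, 3, 4, 5, 6, 7, 8}, so each is used; only position 4 can be 1, hence position 4 = 1.
The 7 still-open variables together cover exactly {2, 3, 4, 5, 6, 7, 8} — 7 values for 7 variables — and 3 appears only in position 8's list, so position 8 = 3.
Among the 6 still-open variables, 6 fits only position 6 (and all 6 values in {2, 4, 5, 6, 7, 8} must be used), so position 6 = 6.
The 2 variables position 1 and position 3 are confined to {2, 8}, which locks those values in; drop them from position 2, position 5, position 7.
So position 7 = 4.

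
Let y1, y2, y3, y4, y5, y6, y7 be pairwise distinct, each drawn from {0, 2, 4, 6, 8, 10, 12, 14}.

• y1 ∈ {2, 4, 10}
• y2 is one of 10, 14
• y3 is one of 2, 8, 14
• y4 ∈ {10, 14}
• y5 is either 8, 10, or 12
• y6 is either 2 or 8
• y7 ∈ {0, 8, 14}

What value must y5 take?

The 7 variables draw from only 7 values {0, 2, 4, 8, 10, 12, 14}, so each is used; only y7 can be 0, hence y7 = 0.
Among the 6 still-open variables, 4 fits only y1 (and all 6 values in {2, 4, 8, 10, 12, 14} must be used), so y1 = 4.
Among the 5 still-open variables, 12 fits only y5 (and all 5 values in {2, 8, 10, 12, 14} must be used), so y5 = 12.

12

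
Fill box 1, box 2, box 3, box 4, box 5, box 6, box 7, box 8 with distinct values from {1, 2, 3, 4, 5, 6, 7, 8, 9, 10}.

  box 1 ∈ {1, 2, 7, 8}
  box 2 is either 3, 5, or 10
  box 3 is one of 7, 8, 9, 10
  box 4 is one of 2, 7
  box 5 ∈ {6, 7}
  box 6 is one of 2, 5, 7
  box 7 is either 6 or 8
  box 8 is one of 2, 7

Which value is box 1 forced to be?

The 2 variables box 4 and box 8 are confined to {2, 7}, which locks those values in; drop them from box 1, box 3, box 5, box 6.
box 5 has just one choice, so box 5 = 6. So box 7 can't be 6.
That leaves box 6 = 5. Strike 5 from box 2.
box 7 has just one choice, so box 7 = 8. Strike 8 from box 1, box 3.
So box 1 = 1.

1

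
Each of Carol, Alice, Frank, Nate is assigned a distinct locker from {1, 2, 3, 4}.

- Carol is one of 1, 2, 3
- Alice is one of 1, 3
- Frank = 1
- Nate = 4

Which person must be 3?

Frank has just one choice, so Frank = 1. Eliminate 1 elsewhere: Carol, Alice.
So 3 goes to Alice.

Alice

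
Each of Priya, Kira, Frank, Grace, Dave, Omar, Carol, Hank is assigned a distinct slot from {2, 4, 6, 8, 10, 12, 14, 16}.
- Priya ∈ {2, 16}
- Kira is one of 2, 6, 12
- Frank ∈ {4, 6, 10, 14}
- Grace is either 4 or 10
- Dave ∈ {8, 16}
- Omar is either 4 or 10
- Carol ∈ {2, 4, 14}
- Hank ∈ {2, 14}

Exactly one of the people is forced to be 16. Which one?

Priya

The 8 variables draw from only 8 values {2, 4, 6, 8, 10, 12, 14, 16}, so each is used; only Dave can be 8, hence Dave = 8.
The 7 still-open variables draw from only 7 values {2, 4, 6, 10, 12, 14, 16}, so each is used; only Kira can be 12, hence Kira = 12.
The 6 still-open variables draw from only 6 values {2, 4, 6, 10, 14, 16}, so each is used; only Frank can be 6, hence Frank = 6.
The 5 still-open variables draw from only 5 values {2, 4, 10, 14, 16}, so each is used; only Priya can be 16, hence Priya = 16.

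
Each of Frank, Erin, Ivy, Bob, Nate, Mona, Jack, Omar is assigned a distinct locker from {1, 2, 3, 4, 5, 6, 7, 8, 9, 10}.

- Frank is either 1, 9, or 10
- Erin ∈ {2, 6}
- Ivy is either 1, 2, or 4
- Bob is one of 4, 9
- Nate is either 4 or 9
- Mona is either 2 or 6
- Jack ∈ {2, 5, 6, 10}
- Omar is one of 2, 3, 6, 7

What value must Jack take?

The 2 variables Erin and Mona are confined to {2, 6}, which locks those values in; drop them from Ivy, Jack, Omar.
Bob and Nate between them cover only {4, 9} — a naked pair. Remove those values from Frank, Ivy.
Ivy has just one choice, so Ivy = 1. Remove 1 from Frank.
That leaves Frank = 10. So Jack can't be 10.
So Jack = 5.

5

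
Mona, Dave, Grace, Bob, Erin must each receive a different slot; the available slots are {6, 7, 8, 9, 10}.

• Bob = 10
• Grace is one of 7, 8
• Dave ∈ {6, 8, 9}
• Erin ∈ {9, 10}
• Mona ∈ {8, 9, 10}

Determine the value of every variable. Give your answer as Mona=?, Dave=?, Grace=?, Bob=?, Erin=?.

Bob must be 10 (only option left). Eliminate 10 elsewhere: Mona, Erin.
That leaves Erin = 9. Strike 9 from Mona, Dave.
Mona's domain is down to {8}, so Mona = 8. Eliminate 8 elsewhere: Dave, Grace.
Dave's domain is down to {6}, so Dave = 6.
Grace must be 7 (only option left).

Mona=8, Dave=6, Grace=7, Bob=10, Erin=9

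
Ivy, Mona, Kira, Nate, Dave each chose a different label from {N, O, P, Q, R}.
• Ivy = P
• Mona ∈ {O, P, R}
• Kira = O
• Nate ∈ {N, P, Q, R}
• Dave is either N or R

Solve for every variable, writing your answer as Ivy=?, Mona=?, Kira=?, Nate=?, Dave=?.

Ivy=P, Mona=R, Kira=O, Nate=Q, Dave=N

Ivy's domain is down to {P}, so Ivy = P. Eliminate P elsewhere: Mona, Nate.
That leaves Kira = O. Eliminate O elsewhere: Mona.
Mona has just one choice, so Mona = R. Remove R from Nate, Dave.
That leaves Dave = N. Eliminate N elsewhere: Nate.
That leaves Nate = Q.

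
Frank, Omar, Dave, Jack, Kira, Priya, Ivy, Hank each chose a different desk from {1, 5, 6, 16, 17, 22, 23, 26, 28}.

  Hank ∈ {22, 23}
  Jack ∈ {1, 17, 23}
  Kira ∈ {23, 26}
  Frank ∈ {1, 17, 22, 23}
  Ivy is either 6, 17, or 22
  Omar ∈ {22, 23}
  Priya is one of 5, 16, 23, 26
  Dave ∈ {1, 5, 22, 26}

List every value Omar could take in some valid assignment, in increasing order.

22, 23

Among the 8 variables, 6 fits only Ivy (and all 8 values in {1, 5, 6, 16, 17, 22, 23, 26} must be used), so Ivy = 6.
The 7 still-open variables draw from only 7 values {1, 5, 16, 17, 22, 23, 26}, so each is used; only Priya can be 16, hence Priya = 16.
The 6 still-open variables together cover exactly {1, 5, 17, 22, 23, 26} — 6 values for 6 variables — and 5 appears only in Dave's list, so Dave = 5.
The 5 still-open variables together cover exactly {1, 17, 22, 23, 26} — 5 values for 5 variables — and 26 appears only in Kira's list, so Kira = 26.
Omar and Hank between them cover only {22, 23} — a naked pair. Remove those values from Frank, Jack.
No further eliminations apply; Omar can still be any of 22, 23.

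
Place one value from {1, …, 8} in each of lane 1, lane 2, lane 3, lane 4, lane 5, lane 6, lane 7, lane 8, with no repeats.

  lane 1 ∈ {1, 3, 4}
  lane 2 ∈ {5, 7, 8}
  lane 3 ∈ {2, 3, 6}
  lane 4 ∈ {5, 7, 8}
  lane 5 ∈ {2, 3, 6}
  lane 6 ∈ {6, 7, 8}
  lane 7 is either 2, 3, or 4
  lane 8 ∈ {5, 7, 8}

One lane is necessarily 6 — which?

The 8 variables together cover exactly {1, 2, 3, 4, 5, 6, 7, 8} — 8 values for 8 variables — and 1 appears only in lane 1's list, so lane 1 = 1.
Among the 7 still-open variables, 4 fits only lane 7 (and all 7 values in {2, 3, 4, 5, 6, 7, 8} must be used), so lane 7 = 4.
The 3 variables lane 2, lane 4, lane 8 are confined to {5, 7, 8}, which locks those values in; drop them from lane 6.
So 6 goes to lane 6.

lane 6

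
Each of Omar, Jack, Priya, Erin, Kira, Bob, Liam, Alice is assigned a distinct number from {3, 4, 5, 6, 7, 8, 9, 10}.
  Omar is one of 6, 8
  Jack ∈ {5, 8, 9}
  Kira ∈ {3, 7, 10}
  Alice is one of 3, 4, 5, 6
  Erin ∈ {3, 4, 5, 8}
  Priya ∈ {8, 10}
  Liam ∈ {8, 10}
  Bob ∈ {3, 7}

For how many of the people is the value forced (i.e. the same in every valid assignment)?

The 8 variables draw from only 8 values {3, 4, 5, 6, 7, 8, 9, 10}, so each is used; only Jack can be 9, hence Jack = 9.
Priya and Liam share exactly the 2 values {8, 10}; by pigeonhole those values go to them, so strike 8, 10 from Omar, Erin, Kira.
That leaves Omar = 6. So Alice can't be 6.
Kira and Bob between them cover only {3, 7} — a naked pair. Remove those values from Erin, Alice.
Determined: Omar=6, Jack=9. The other people each still have more than one consistent value. That makes 2.

2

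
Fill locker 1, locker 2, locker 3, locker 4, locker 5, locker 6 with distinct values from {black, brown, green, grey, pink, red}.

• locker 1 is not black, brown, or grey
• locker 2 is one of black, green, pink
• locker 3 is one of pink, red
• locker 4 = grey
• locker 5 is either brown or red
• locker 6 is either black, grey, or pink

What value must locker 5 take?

brown

locker 4's domain is down to {grey}, so locker 4 = grey. Eliminate grey elsewhere: locker 6.
The 5 still-open variables draw from only 5 values {black, brown, green, pink, red}, so each is used; only locker 5 can be brown, hence locker 5 = brown.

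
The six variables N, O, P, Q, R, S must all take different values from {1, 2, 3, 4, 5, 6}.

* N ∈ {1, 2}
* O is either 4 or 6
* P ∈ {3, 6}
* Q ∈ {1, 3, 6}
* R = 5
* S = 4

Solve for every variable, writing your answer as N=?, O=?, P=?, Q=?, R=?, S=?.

R's domain is down to {5}, so R = 5.
That leaves S = 4. So O can't be 4.
O has just one choice, so O = 6. So P, Q can't be 6.
P's domain is down to {3}, so P = 3. So Q can't be 3.
Q has just one choice, so Q = 1. So N can't be 1.
That leaves N = 2.

N=2, O=6, P=3, Q=1, R=5, S=4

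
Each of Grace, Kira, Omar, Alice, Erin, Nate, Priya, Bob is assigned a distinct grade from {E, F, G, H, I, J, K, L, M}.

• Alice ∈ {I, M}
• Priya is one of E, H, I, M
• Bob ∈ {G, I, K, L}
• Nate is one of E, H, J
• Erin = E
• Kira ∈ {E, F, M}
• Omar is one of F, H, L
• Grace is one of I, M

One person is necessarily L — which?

Erin has just one choice, so Erin = E. Eliminate E elsewhere: Kira, Nate, Priya.
Grace and Alice share exactly the 2 values {I, M}; by pigeonhole those values go to them, so strike I, M from Kira, Priya, Bob.
Kira's domain is down to {F}, so Kira = F. So Omar can't be F.
Priya has just one choice, so Priya = H. Strike H from Omar, Nate.
So L goes to Omar.

Omar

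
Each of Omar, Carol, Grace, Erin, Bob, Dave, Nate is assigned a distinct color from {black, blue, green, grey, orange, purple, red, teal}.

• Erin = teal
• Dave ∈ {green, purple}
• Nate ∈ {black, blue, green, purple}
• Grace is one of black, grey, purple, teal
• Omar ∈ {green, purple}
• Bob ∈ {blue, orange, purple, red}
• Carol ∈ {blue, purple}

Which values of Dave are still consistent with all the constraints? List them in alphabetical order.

green, purple

Erin has just one choice, so Erin = teal. Strike teal from Grace.
Omar and Dave share exactly the 2 values {green, purple}; by pigeonhole those values go to them, so strike green, purple from Carol, Grace, Bob, Nate.
Carol must be blue (only option left). So Bob, Nate can't be blue.
Nate has just one choice, so Nate = black. Strike black from Grace.
Grace must be grey (only option left).
No further eliminations apply; Dave can still be any of green, purple.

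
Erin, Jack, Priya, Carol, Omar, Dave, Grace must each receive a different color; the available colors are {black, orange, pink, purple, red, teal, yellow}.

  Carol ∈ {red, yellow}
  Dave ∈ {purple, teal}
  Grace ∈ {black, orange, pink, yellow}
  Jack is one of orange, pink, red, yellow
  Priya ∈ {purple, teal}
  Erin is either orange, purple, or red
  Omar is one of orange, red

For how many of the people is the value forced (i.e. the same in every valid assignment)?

The 7 variables draw from only 7 values {black, orange, pink, purple, red, teal, yellow}, so each is used; only Grace can be black, hence Grace = black.
The 6 still-open variables draw from only 6 values {orange, pink, purple, red, teal, yellow}, so each is used; only Jack can be pink, hence Jack = pink.
The 5 still-open variables together cover exactly {orange, purple, red, teal, yellow} — 5 values for 5 variables — and yellow appears only in Carol's list, so Carol = yellow.
Priya and Dave between them cover only {purple, teal} — a naked pair. Remove those values from Erin.
Determined: Jack=pink, Carol=yellow, Grace=black. The other people each still have more than one consistent value. That makes 3.

3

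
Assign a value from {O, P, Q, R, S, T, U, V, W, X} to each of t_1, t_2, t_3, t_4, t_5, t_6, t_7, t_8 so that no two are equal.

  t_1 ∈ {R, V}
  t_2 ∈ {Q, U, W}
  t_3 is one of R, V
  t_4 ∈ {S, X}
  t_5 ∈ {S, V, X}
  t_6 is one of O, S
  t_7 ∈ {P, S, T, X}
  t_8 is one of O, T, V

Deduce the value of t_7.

The 2 variables t_1 and t_3 are confined to {R, V}, which locks those values in; drop them from t_5, t_8.
The 2 variables t_4 and t_5 are confined to {S, X}, which locks those values in; drop them from t_6, t_7.
That leaves t_6 = O. Eliminate O elsewhere: t_8.
t_8 has just one choice, so t_8 = T. Strike T from t_7.
So t_7 = P.

P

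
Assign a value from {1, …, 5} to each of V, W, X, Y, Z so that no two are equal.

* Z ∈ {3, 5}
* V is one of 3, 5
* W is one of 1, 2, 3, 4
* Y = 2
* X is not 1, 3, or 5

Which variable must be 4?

Y's domain is down to {2}, so Y = 2. Strike 2 from W, X.
So 4 goes to X.

X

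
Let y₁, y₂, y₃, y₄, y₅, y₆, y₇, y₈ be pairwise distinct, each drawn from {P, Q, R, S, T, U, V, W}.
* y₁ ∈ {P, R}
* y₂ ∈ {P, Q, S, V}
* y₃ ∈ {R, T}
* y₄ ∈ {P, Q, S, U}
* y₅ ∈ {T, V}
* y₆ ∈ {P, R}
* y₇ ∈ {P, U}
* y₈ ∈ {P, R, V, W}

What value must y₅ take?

The 8 variables draw from only 8 values {P, Q, R, S, T, U, V, W}, so each is used; only y₈ can be W, hence y₈ = W.
y₁ and y₆ share exactly the 2 values {P, R}; by pigeonhole those values go to them, so strike P, R from y₂, y₃, y₄, y₇.
y₃'s domain is down to {T}, so y₃ = T. Strike T from y₅.
So y₅ = V.

V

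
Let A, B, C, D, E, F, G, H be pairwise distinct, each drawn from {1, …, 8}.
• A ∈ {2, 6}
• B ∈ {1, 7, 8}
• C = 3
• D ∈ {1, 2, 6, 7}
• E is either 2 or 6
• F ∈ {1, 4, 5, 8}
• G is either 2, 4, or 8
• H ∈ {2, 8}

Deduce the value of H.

C must be 3 (only option left).
The 7 still-open variables together cover exactly {1, 2, 4, 5, 6, 7, 8} — 7 values for 7 variables — and 5 appears only in F's list, so F = 5.
The 6 still-open variables together cover exactly {1, 2, 4, 6, 7, 8} — 6 values for 6 variables — and 4 appears only in G's list, so G = 4.
A and E share exactly the 2 values {2, 6}; by pigeonhole those values go to them, so strike 2, 6 from D, H.
So H = 8.

8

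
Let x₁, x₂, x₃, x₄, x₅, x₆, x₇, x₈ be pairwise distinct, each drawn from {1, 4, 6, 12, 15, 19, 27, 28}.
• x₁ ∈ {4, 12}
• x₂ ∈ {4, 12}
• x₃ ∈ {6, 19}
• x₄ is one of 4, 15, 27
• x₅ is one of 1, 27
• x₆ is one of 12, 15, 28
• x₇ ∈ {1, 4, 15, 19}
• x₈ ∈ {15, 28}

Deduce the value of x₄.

27

Among the 8 variables, 6 fits only x₃ (and all 8 values in {1, 4, 6, 12, 15, 19, 27, 28} must be used), so x₃ = 6.
The 7 still-open variables draw from only 7 values {1, 4, 12, 15, 19, 27, 28}, so each is used; only x₇ can be 19, hence x₇ = 19.
Among the 6 still-open variables, 1 fits only x₅ (and all 6 values in {1, 4, 12, 15, 27, 28} must be used), so x₅ = 1.
The 5 still-open variables draw from only 5 values {4, 12, 15, 27, 28}, so each is used; only x₄ can be 27, hence x₄ = 27.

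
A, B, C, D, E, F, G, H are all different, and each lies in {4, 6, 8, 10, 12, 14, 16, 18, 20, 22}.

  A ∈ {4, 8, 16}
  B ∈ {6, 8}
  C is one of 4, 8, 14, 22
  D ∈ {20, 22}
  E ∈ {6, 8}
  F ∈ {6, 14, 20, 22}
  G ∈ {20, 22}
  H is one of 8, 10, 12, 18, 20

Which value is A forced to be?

16

B and E share exactly the 2 values {6, 8}; by pigeonhole those values go to them, so strike 6, 8 from A, C, F, H.
D and G between them cover only {20, 22} — a naked pair. Remove those values from C, F, H.
F must be 14 (only option left). Strike 14 from C.
C's domain is down to {4}, so C = 4. So A can't be 4.
So A = 16.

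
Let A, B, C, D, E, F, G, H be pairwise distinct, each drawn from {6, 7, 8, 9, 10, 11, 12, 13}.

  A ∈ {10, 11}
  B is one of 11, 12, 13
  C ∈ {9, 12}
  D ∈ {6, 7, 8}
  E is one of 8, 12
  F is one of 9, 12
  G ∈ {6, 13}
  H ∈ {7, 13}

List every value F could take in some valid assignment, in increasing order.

9, 12

Among the 8 variables, 10 fits only A (and all 8 values in {6, 7, 8, 9, 10, 11, 12, 13} must be used), so A = 10.
The 7 still-open variables together cover exactly {6, 7, 8, 9, 11, 12, 13} — 7 values for 7 variables — and 11 appears only in B's list, so B = 11.
C and F share exactly the 2 values {9, 12}; by pigeonhole those values go to them, so strike 9, 12 from E.
E's domain is down to {8}, so E = 8. Eliminate 8 elsewhere: D.
No further eliminations apply; F can still be any of 9, 12.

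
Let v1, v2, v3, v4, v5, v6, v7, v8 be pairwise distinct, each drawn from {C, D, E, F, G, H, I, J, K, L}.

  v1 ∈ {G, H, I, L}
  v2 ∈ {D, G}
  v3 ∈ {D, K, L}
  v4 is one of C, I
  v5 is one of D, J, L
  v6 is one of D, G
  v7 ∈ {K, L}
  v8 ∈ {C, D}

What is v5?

The 8 variables draw from only 8 values {C, D, G, H, I, J, K, L}, so each is used; only v1 can be H, hence v1 = H.
The 7 still-open variables together cover exactly {C, D, G, I, J, K, L} — 7 values for 7 variables — and I appears only in v4's list, so v4 = I.
Among the 6 still-open variables, C fits only v8 (and all 6 values in {C, D, G, J, K, L} must be used), so v8 = C.
The 5 still-open variables draw from only 5 values {D, G, J, K, L}, so each is used; only v5 can be J, hence v5 = J.

J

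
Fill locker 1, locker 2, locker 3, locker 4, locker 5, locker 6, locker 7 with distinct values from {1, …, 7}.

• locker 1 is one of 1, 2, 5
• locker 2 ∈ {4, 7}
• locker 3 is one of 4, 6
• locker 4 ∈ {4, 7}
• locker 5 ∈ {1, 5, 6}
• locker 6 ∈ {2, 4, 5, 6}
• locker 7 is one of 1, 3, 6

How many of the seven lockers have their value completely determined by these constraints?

The 7 variables draw from only 7 values {1, 2, 3, 4, 5, 6, 7}, so each is used; only locker 7 can be 3, hence locker 7 = 3.
locker 2 and locker 4 between them cover only {4, 7} — a naked pair. Remove those values from locker 3, locker 6.
locker 3's domain is down to {6}, so locker 3 = 6. Eliminate 6 elsewhere: locker 5, locker 6.
Determined: locker 3=6, locker 7=3. The other lockers each still have more than one consistent value. That makes 2.

2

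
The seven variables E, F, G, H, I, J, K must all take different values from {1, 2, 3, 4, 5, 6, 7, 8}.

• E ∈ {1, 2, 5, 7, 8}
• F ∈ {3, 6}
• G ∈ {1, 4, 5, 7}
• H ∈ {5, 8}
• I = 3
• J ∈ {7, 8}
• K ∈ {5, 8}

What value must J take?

I's domain is down to {3}, so I = 3. Strike 3 from F.
F has just one choice, so F = 6.
The 2 variables H and K are confined to {5, 8}, which locks those values in; drop them from E, G, J.
So J = 7.

7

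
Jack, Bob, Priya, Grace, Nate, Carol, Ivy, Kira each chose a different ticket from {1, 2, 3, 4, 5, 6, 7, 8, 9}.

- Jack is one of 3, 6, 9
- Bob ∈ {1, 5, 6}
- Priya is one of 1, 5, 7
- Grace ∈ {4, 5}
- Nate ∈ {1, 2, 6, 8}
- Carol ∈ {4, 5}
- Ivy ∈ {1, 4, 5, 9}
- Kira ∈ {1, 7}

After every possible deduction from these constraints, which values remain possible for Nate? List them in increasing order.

The 2 variables Grace and Carol are confined to {4, 5}, which locks those values in; drop them from Bob, Priya, Ivy.
The 2 variables Priya and Kira are confined to {1, 7}, which locks those values in; drop them from Bob, Nate, Ivy.
Bob has just one choice, so Bob = 6. Eliminate 6 elsewhere: Jack, Nate.
Ivy has just one choice, so Ivy = 9. So Jack can't be 9.
Jack has just one choice, so Jack = 3.
No further eliminations apply; Nate can still be any of 2, 8.

2, 8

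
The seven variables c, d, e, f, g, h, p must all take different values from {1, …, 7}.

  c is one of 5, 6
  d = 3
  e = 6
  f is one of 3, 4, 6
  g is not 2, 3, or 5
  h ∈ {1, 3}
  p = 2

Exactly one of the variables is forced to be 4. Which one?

d has just one choice, so d = 3. Strike 3 from f, h.
e's domain is down to {6}, so e = 6. Strike 6 from c, f, g.
So 4 goes to f.

f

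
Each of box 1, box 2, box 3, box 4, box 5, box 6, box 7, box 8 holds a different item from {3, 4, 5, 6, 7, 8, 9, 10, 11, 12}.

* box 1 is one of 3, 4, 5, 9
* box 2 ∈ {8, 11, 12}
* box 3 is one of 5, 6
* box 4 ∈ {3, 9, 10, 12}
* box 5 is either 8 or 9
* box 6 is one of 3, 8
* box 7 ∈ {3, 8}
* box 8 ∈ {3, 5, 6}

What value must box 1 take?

4

box 6 and box 7 share exactly the 2 values {3, 8}; by pigeonhole those values go to them, so strike 3, 8 from box 1, box 2, box 4, box 5, box 8.
box 5 must be 9 (only option left). Eliminate 9 elsewhere: box 1, box 4.
box 3 and box 8 between them cover only {5, 6} — a naked pair. Remove those values from box 1.
So box 1 = 4.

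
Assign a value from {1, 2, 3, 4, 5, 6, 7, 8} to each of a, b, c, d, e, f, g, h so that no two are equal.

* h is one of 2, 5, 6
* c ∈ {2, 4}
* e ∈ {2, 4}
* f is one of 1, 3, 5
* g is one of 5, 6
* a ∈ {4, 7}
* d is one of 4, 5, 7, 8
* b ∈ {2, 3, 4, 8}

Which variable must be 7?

a

The 8 variables draw from only 8 values {1, 2, 3, 4, 5, 6, 7, 8}, so each is used; only f can be 1, hence f = 1.
The 7 still-open variables together cover exactly {2, 3, 4, 5, 6, 7, 8} — 7 values for 7 variables — and 3 appears only in b's list, so b = 3.
The 6 still-open variables draw from only 6 values {2, 4, 5, 6, 7, 8}, so each is used; only d can be 8, hence d = 8.
The 5 still-open variables draw from only 5 values {2, 4, 5, 6, 7}, so each is used; only a can be 7, hence a = 7.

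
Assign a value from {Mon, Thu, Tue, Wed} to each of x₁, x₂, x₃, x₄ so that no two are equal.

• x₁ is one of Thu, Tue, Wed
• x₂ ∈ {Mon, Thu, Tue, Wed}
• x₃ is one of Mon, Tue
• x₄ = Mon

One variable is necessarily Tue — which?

x₄ has just one choice, so x₄ = Mon. Eliminate Mon elsewhere: x₂, x₃.
So Tue goes to x₃.

x₃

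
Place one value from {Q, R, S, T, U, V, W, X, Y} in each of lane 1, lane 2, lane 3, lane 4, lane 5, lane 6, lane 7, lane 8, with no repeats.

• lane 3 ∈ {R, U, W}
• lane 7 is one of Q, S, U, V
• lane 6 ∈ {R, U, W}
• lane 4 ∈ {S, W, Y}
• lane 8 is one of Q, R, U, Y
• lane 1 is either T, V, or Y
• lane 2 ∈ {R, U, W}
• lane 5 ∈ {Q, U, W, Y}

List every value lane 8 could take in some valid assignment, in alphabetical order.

Q, Y

The 8 variables together cover exactly {Q, R, S, T, U, V, W, Y} — 8 values for 8 variables — and T appears only in lane 1's list, so lane 1 = T.
The 7 still-open variables together cover exactly {Q, R, S, U, V, W, Y} — 7 values for 7 variables — and V appears only in lane 7's list, so lane 7 = V.
The 6 still-open variables draw from only 6 values {Q, R, S, U, W, Y}, so each is used; only lane 4 can be S, hence lane 4 = S.
lane 2, lane 3, lane 6 between them cover only {R, U, W} — a naked triple. Remove those values from lane 5, lane 8.
No further eliminations apply; lane 8 can still be any of Q, Y.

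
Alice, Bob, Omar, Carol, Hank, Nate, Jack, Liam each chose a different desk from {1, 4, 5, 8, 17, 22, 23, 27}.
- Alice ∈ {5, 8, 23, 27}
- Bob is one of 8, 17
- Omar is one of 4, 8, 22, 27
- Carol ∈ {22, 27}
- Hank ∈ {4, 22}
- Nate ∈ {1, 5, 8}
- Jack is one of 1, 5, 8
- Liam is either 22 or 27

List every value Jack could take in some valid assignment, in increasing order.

1, 5

Among the 8 variables, 17 fits only Bob (and all 8 values in {1, 4, 5, 8, 17, 22, 23, 27} must be used), so Bob = 17.
The 7 still-open variables draw from only 7 values {1, 4, 5, 8, 22, 23, 27}, so each is used; only Alice can be 23, hence Alice = 23.
The 2 variables Carol and Liam are confined to {22, 27}, which locks those values in; drop them from Omar, Hank.
Hank has just one choice, so Hank = 4. Strike 4 from Omar.
Omar must be 8 (only option left). So Nate, Jack can't be 8.
No further eliminations apply; Jack can still be any of 1, 5.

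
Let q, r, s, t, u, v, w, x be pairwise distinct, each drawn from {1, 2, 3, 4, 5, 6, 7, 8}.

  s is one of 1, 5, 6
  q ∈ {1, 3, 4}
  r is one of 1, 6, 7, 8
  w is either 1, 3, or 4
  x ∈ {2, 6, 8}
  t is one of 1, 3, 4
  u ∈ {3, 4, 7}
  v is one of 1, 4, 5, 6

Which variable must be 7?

u

The 8 variables together cover exactly {1, 2, 3, 4, 5, 6, 7, 8} — 8 values for 8 variables — and 2 appears only in x's list, so x = 2.
The 7 still-open variables draw from only 7 values {1, 3, 4, 5, 6, 7, 8}, so each is used; only r can be 8, hence r = 8.
Among the 6 still-open variables, 7 fits only u (and all 6 values in {1, 3, 4, 5, 6, 7} must be used), so u = 7.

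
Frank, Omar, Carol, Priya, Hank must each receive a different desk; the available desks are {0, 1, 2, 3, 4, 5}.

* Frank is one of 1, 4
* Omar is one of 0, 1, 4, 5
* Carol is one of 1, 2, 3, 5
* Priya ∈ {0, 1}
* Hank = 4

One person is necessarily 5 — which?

Hank must be 4 (only option left). So Frank, Omar can't be 4.
Frank must be 1 (only option left). Remove 1 from Omar, Carol, Priya.
Priya must be 0 (only option left). Strike 0 from Omar.
So 5 goes to Omar.

Omar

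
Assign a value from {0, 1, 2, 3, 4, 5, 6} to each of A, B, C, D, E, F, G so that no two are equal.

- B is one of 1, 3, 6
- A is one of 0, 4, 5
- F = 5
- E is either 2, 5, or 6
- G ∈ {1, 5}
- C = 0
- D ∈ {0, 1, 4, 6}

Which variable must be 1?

G

C's domain is down to {0}, so C = 0. So A, D can't be 0.
F has just one choice, so F = 5. Eliminate 5 elsewhere: A, E, G.
So 1 goes to G.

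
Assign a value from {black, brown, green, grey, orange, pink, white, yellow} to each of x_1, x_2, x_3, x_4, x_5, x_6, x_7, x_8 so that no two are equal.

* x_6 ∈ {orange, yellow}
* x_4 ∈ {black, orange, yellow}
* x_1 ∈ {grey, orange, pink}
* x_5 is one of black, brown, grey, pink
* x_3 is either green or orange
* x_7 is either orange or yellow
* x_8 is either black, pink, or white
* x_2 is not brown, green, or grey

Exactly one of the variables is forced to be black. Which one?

x_4

The 8 variables together cover exactly {black, brown, green, grey, orange, pink, white, yellow} — 8 values for 8 variables — and brown appears only in x_5's list, so x_5 = brown.
The 7 still-open variables draw from only 7 values {black, green, grey, orange, pink, white, yellow}, so each is used; only x_3 can be green, hence x_3 = green.
The 6 still-open variables together cover exactly {black, grey, orange, pink, white, yellow} — 6 values for 6 variables — and grey appears only in x_1's list, so x_1 = grey.
The 2 variables x_6 and x_7 are confined to {orange, yellow}, which locks those values in; drop them from x_2, x_4.
So black goes to x_4.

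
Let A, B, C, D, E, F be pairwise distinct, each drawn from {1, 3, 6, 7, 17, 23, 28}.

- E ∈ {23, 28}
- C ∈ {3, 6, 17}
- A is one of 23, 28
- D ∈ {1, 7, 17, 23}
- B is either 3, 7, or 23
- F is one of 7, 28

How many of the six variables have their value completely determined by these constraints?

2

A and E between them cover only {23, 28} — a naked pair. Remove those values from B, D, F.
F must be 7 (only option left). So B, D can't be 7.
B has just one choice, so B = 3. Strike 3 from C.
Determined: B=3, F=7. The other variables each still have more than one consistent value. That makes 2.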